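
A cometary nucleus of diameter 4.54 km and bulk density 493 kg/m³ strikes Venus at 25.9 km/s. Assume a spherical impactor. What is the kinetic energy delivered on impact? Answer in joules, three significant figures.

d = 4540 m; v = 25900 m/s.
Mass m = (π/6) ρ d³ = (π/6) × 493 × (4540)³ = 2.416 × 10^13 kg
E = ½ m v² = 0.5 × 2.416 × 10^13 × (25900)² = 8.103 × 10^21 J

E ≈ 8.10 × 10^21 J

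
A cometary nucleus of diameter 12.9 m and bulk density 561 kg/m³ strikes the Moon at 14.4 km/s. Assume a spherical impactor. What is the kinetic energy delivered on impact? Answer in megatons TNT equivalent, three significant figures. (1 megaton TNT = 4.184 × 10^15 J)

E ≈ 0.0156 Mt TNT

v = 14400 m/s.
Mass m = (π/6) ρ d³ = (π/6) × 561 × (12.9)³ = 6.306 × 10^5 kg
E = ½ m v² = 0.5 × 6.306 × 10^5 × (14400)² = 6.538 × 10^13 J
   = 6.538 × 10^13 / 4.184×10^15 = 0.01563 Mt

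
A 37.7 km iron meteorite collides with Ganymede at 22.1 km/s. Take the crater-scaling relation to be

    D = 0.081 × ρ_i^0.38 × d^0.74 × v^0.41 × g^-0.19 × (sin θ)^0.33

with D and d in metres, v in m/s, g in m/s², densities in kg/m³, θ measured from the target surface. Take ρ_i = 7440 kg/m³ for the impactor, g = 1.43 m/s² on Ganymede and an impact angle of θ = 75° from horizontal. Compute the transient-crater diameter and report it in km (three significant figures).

D ≈ 326 km

In SI units: d = 37700 m, v = 22100 m/s.
ρ_i^0.38 = 7440^0.38 = 29.59
d^0.74 = 37700^0.74 = 2435
v^0.41 = 22100^0.41 = 60.42
g^-0.19 = 1.43^-0.19 = 0.9343
(sin 75°)^0.33 = 0.9659^0.33 = 0.9886
D = 0.081 × 29.59 × 2435 × 60.42 × 0.9343 × 0.9886 = 3.257 × 10^5 m
   = 325.7 km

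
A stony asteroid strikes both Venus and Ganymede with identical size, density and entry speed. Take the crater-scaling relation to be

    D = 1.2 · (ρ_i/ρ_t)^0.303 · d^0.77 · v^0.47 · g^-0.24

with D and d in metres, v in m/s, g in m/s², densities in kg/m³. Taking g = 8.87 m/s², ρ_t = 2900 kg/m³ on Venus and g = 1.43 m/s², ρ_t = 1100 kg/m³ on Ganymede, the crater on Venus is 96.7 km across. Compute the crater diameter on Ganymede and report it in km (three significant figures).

D ≈ 201 km

The impactor-only factors (d, v, ρ_i) cancel in the ratio, leaving D_Ganymede/D_Venus = (g_Ganymede/g_Venus)^-0.24 · (ρ_t,Venus/ρ_t,Ganymede)^0.303.
(1.43/8.87)^-0.24 = 0.1612^-0.24 = 1.550
(2900/1100)^0.303 = 2.636^0.303 = 1.341
Ratio = 1.550 × 1.341 = 2.079
D_Ganymede = 2.079 × 96.7 km = 201 km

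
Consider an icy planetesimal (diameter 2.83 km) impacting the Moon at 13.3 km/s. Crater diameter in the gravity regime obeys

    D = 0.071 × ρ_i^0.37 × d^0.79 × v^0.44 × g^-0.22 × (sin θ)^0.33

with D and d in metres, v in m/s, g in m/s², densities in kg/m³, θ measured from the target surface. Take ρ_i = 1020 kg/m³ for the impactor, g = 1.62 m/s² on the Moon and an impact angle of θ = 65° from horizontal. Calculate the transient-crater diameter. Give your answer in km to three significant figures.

In SI units: d = 2830 m, v = 13300 m/s.
ρ_i^0.37 = 1020^0.37 = 12.98
d^0.79 = 2830^0.79 = 533.2
v^0.44 = 13300^0.44 = 65.24
g^-0.22 = 1.62^-0.22 = 0.8993
(sin 65°)^0.33 = 0.9063^0.33 = 0.9681
D = 0.071 × 12.98 × 533.2 × 65.24 × 0.8993 × 0.9681 = 27910 m
   = 27.91 km

D ≈ 27.9 km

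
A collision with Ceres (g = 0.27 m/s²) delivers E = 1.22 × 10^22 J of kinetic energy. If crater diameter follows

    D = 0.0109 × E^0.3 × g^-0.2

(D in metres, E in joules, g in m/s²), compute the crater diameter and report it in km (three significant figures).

E^0.3 = (1.22 × 10^22)^0.3 = 4.226 × 10^6
g^-0.2 = 0.27^-0.2 = 1.299
D = 0.0109 × 4.226 × 10^6 × 1.299 = 59836 m
   = 59.84 km

D ≈ 59.8 km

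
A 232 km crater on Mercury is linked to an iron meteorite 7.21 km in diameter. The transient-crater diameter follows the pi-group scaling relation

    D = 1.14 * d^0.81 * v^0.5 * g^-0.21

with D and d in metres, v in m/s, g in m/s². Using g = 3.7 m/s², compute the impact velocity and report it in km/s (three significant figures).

Rearranging for v: v = [D / (1.14 · 7210^0.81 · 3.7^-0.21)]^(1/0.5).
D = 232000 m.
7210^0.81 = 1333
3.7^-0.21 = 0.7598
Denominator = 1.14 × 1333 × 0.7598 = 1155
D / 1155 = 232000 / 1155 = 200.9
v = 200.9^(1/0.5) = 200.9^2 = 40361 m/s

v ≈ 40.4 km/s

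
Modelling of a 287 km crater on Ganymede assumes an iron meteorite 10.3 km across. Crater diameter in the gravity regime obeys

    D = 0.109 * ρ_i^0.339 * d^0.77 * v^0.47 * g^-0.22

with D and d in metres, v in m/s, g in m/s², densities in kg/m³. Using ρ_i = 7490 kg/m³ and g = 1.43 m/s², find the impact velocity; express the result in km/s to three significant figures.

v ≈ 23.1 km/s

Rearranging for v: v = [D / (0.109 · 7490^0.339 · 10300^0.77 · 1.43^-0.22)]^(1/0.47).
D = 287000 m.
7490^0.339 = 20.58
10300^0.77 = 1230
1.43^-0.22 = 0.9243
Denominator = 0.109 × 20.58 × 1230 × 0.9243 = 2550
D / 2550 = 287000 / 2550 = 112.5
v = 112.5^(1/0.47) = 112.5^2.1277 = 23133 m/s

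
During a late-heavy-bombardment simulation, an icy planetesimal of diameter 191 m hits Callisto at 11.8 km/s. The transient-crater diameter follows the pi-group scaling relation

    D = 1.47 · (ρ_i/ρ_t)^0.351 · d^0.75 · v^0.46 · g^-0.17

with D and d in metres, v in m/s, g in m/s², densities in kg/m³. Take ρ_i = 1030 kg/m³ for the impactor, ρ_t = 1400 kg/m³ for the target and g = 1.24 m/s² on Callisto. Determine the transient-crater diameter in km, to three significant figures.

In SI units: v = 11800 m/s.
(ρ_i/ρ_t)^0.351 = (1030/1400)^0.351 = 0.8979
d^0.75 = 191^0.75 = 51.38
v^0.46 = 11800^0.46 = 74.66
g^-0.17 = 1.24^-0.17 = 0.9641
D = 1.47 × 0.8979 × 51.38 × 74.66 × 0.9641 = 4881 m
   = 4.881 km

D ≈ 4.88 km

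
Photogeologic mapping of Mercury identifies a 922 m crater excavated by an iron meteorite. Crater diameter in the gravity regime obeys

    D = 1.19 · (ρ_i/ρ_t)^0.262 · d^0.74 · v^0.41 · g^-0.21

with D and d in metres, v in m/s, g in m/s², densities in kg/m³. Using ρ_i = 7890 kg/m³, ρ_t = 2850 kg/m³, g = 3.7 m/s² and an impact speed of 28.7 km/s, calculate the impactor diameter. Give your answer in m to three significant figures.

d ≈ 27.5 m

Rearranging for d: d = [D / (1.19 · (7890/2850)^0.262 · 28700^0.41 · 3.7^-0.21)]^(1/0.74).
(7890/2850)^0.262 = 1.306
28700^0.41 = 67.26
3.7^-0.21 = 0.7598
Denominator = 1.19 × 1.306 × 67.26 × 0.7598 = 79.42
D / 79.42 = 922 / 79.42 = 11.61
d = 11.61^(1/0.74) = 11.61^1.3514 = 27.48 m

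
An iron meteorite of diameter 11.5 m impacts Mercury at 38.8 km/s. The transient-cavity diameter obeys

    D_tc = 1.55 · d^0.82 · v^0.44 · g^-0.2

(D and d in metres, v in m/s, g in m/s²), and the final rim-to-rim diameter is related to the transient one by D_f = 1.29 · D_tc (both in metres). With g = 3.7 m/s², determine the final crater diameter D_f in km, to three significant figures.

D_f ≈ 1.19 km

v = 38800 m/s.
d^0.82 = 11.5^0.82 = 7.409
v^0.44 = 38800^0.44 = 104.5
g^-0.2 = 3.7^-0.2 = 0.7698
D_tc = 1.55 × 7.409 × 104.5 × 0.7698 = 923.8 m
D_f = 1.29 × 923.8 = 1192 m
     = 1.192 km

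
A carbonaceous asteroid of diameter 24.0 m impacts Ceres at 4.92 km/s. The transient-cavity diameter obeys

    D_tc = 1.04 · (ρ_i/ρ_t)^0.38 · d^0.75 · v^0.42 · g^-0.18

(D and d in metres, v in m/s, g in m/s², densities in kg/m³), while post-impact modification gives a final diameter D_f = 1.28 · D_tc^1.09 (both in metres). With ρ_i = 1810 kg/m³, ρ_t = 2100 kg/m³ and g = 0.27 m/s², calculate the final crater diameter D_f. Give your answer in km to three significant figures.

v = 4920 m/s.
(ρ_i/ρ_t)^0.38 = (1810/2100)^0.38 = 0.9451
d^0.75 = 24^0.75 = 10.84
v^0.42 = 4920^0.42 = 35.53
g^-0.18 = 0.27^-0.18 = 1.266
D_tc = 1.04 × 0.9451 × 10.84 × 35.53 × 1.266 = 479.3 m
D_f = 1.28 × (479.3)^1.09 = 1069 m
     = 1.069 km

D_f ≈ 1.07 km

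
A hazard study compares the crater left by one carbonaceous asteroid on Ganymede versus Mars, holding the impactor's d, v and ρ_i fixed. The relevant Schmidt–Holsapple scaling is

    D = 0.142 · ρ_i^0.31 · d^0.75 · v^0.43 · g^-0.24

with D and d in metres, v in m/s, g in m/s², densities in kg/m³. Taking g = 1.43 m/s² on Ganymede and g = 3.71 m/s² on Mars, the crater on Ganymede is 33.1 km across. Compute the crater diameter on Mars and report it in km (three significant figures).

D ≈ 26.3 km

All impactor-dependent factors cancel in the ratio, leaving D_Mars/D_Ganymede = (g_Mars/g_Ganymede)^-0.24.
(3.71/1.43)^-0.24 = 2.594^-0.24 = 0.7955
D_Mars = 0.7955 × 33.1 km = 26.3 km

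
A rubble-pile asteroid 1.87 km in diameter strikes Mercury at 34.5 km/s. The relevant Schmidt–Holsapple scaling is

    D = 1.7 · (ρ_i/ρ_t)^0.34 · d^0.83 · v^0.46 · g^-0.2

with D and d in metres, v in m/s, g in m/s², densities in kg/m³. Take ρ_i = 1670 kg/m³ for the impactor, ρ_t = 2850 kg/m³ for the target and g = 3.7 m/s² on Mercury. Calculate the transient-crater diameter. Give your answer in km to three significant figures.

In SI units: d = 1870 m, v = 34500 m/s.
(ρ_i/ρ_t)^0.34 = (1670/2850)^0.34 = 0.8338
d^0.83 = 1870^0.83 = 519.6
v^0.46 = 34500^0.46 = 122.3
g^-0.2 = 3.7^-0.2 = 0.7698
D = 1.7 × 0.8338 × 519.6 × 122.3 × 0.7698 = 69340 m
   = 69.34 km

D ≈ 69.3 km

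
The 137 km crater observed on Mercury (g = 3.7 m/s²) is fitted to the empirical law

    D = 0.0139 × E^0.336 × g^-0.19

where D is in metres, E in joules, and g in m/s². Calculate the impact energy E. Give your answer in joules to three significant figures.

E ≈ 1.37 × 10^21 J

Rearranging: E = [D / (0.0139 · g^-0.19)]^(1/0.336).
D = 137000 m.
g^-0.19 = 3.7^-0.19 = 0.7799
D / (0.0139 × 0.7799) = 137000 / (0.01084) = 1.264 × 10^7
E = (1.264 × 10^7)^2.9762 = 1.368 × 10^21 J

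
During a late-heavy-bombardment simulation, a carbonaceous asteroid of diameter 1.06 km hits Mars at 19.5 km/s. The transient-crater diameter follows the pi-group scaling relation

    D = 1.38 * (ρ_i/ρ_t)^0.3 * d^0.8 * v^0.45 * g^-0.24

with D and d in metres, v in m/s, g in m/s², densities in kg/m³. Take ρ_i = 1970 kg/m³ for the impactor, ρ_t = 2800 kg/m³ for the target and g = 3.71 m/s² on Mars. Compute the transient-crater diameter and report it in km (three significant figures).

D ≈ 20.3 km

In SI units: d = 1060 m, v = 19500 m/s.
(ρ_i/ρ_t)^0.3 = (1970/2800)^0.3 = 0.8999
d^0.8 = 1060^0.8 = 263.2
v^0.45 = 19500^0.45 = 85.21
g^-0.24 = 3.71^-0.24 = 0.7300
D = 1.38 × 0.8999 × 263.2 × 85.21 × 0.7300 = 20332 m
   = 20.33 km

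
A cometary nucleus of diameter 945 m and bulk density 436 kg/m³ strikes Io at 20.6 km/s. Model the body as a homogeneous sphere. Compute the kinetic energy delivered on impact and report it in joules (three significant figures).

E ≈ 4.09 × 10^19 J

v = 20600 m/s.
Mass m = (π/6) ρ d³ = (π/6) × 436 × (945)³ = 1.927 × 10^11 kg
E = ½ m v² = 0.5 × 1.927 × 10^11 × (20600)² = 4.089 × 10^19 J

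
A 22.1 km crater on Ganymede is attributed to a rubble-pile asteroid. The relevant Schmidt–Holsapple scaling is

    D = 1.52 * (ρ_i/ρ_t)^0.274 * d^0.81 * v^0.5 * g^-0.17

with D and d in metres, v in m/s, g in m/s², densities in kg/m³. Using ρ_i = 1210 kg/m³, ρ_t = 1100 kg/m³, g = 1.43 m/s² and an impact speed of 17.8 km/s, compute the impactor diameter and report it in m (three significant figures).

Rearranging for d: d = [D / (1.52 · (1210/1100)^0.274 · 17800^0.5 · 1.43^-0.17)]^(1/0.81).
D = 22100 m.
(1210/1100)^0.274 = 1.026
17800^0.5 = 133.4
1.43^-0.17 = 0.9410
Denominator = 1.52 × 1.026 × 133.4 × 0.9410 = 195.8
D / 195.8 = 22100 / 195.8 = 112.9
d = 112.9^(1/0.81) = 112.9^1.2346 = 342.2 m

d ≈ 342 m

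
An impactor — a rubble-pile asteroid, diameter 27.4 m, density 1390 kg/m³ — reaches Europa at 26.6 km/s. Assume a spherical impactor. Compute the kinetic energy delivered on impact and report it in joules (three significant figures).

v = 26600 m/s.
Mass m = (π/6) ρ d³ = (π/6) × 1390 × (27.4)³ = 1.497 × 10^7 kg
E = ½ m v² = 0.5 × 1.497 × 10^7 × (26600)² = 5.296 × 10^15 J

E ≈ 5.30 × 10^15 J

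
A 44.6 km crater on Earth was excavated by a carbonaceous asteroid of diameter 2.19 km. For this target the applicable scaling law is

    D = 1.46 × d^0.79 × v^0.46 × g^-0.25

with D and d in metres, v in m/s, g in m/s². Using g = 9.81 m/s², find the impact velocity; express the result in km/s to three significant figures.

Rearranging for v: v = [D / (1.46 · 2190^0.79 · 9.81^-0.25)]^(1/0.46).
D = 44600 m.
2190^0.79 = 435.5
9.81^-0.25 = 0.5650
Denominator = 1.46 × 435.5 × 0.5650 = 359.2
D / 359.2 = 44600 / 359.2 = 124.2
v = 124.2^(1/0.46) = 124.2^2.1739 = 35679 m/s

v ≈ 35.7 km/s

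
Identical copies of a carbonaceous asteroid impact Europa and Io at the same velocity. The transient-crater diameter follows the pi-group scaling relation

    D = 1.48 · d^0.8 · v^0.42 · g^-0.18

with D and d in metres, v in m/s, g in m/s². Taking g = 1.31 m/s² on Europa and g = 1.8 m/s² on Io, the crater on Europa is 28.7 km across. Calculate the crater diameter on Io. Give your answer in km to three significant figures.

All impactor-dependent factors cancel in the ratio, leaving D_Io/D_Europa = (g_Io/g_Europa)^-0.18.
(1.8/1.31)^-0.18 = 1.374^-0.18 = 0.9444
D_Io = 0.9444 × 28.7 km = 27.1 km

D ≈ 27.1 km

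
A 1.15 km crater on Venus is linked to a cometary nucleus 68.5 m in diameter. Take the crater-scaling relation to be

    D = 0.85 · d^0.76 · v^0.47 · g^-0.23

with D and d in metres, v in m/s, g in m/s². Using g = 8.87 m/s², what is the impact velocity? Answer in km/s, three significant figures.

Rearranging for v: v = [D / (0.85 · 68.5^0.76 · 8.87^-0.23)]^(1/0.47).
D = 1150 m.
68.5^0.76 = 24.84
8.87^-0.23 = 0.6053
Denominator = 0.85 × 24.84 × 0.6053 = 12.78
D / 12.78 = 1150 / 12.78 = 89.98
v = 89.98^(1/0.47) = 89.98^2.1277 = 14383 m/s

v ≈ 14.4 km/s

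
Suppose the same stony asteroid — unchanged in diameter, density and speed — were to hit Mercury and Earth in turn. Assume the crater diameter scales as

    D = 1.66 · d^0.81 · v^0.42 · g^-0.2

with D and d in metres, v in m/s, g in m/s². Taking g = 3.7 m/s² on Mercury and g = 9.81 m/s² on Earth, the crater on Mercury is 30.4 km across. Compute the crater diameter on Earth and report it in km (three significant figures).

D ≈ 25.0 km

All impactor-dependent factors cancel in the ratio, leaving D_Earth/D_Mercury = (g_Earth/g_Mercury)^-0.2.
(9.81/3.7)^-0.2 = 2.651^-0.2 = 0.8228
D_Earth = 0.8228 × 30.4 km = 25.0 km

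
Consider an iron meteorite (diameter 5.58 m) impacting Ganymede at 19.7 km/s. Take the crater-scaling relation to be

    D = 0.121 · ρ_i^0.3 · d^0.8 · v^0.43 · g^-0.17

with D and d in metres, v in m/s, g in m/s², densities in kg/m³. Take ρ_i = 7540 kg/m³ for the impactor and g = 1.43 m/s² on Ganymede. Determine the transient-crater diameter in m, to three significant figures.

In SI units: v = 19700 m/s.
ρ_i^0.3 = 7540^0.3 = 14.56
d^0.8 = 5.58^0.8 = 3.956
v^0.43 = 19700^0.43 = 70.25
g^-0.17 = 1.43^-0.17 = 0.9410
D = 0.121 × 14.56 × 3.956 × 70.25 × 0.9410 = 460.7 m

D ≈ 461 m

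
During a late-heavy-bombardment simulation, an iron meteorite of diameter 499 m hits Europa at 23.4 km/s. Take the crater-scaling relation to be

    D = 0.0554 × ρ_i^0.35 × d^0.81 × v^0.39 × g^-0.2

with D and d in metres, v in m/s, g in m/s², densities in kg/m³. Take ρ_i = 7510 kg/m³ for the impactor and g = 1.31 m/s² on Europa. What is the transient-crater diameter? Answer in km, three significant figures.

In SI units: v = 23400 m/s.
ρ_i^0.35 = 7510^0.35 = 22.72
d^0.81 = 499^0.81 = 153.3
v^0.39 = 23400^0.39 = 50.58
g^-0.2 = 1.31^-0.2 = 0.9474
D = 0.0554 × 22.72 × 153.3 × 50.58 × 0.9474 = 9246 m
   = 9.246 km

D ≈ 9.25 km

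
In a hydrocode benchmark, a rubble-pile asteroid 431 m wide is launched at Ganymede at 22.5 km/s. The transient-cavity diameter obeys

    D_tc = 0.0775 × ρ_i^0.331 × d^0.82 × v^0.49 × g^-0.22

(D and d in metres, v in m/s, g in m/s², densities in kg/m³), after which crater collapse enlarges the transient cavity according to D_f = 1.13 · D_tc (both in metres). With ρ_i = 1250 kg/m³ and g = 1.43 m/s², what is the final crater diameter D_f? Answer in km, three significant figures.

v = 22500 m/s.
ρ_i^0.331 = 1250^0.331 = 10.59
d^0.82 = 431^0.82 = 144.6
v^0.49 = 22500^0.49 = 135.7
g^-0.22 = 1.43^-0.22 = 0.9243
D_tc = 0.0775 × 10.59 × 144.6 × 135.7 × 0.9243 = 14890 m
D_f = 1.13 × 14890 = 16826 m
     = 16.83 km

D_f ≈ 16.8 km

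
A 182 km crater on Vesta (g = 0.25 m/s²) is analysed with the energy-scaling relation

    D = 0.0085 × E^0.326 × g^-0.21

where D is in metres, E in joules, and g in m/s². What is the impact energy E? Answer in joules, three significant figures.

Rearranging: E = [D / (0.0085 · g^-0.21)]^(1/0.326).
D = 182000 m.
g^-0.21 = 0.25^-0.21 = 1.338
D / (0.0085 × 1.338) = 182000 / (0.01137) = 1.601 × 10^7
E = (1.601 × 10^7)^3.0675 = 1.257 × 10^22 J

E ≈ 1.26 × 10^22 J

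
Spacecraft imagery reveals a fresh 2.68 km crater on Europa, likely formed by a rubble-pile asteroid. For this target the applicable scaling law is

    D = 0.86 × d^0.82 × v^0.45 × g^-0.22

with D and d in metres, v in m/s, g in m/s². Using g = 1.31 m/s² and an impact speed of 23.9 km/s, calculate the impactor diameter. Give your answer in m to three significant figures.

d ≈ 77.5 m

Rearranging for d: d = [D / (0.86 · 23900^0.45 · 1.31^-0.22)]^(1/0.82).
D = 2680 m.
23900^0.45 = 93.39
1.31^-0.22 = 0.9423
Denominator = 0.86 × 93.39 × 0.9423 = 75.68
D / 75.68 = 2680 / 75.68 = 35.41
d = 35.41^(1/0.82) = 35.41^1.2195 = 77.47 m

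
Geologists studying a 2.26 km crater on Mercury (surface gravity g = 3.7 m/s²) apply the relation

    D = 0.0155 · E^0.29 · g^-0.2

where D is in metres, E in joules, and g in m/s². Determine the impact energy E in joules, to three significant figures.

E ≈ 1.58 × 10^18 J

Rearranging: E = [D / (0.0155 · g^-0.2)]^(1/0.29).
D = 2260 m.
g^-0.2 = 3.7^-0.2 = 0.7698
D / (0.0155 × 0.7698) = 2260 / (0.01193) = 1.894 × 10^5
E = (1.894 × 10^5)^3.4483 = 1.578 × 10^18 J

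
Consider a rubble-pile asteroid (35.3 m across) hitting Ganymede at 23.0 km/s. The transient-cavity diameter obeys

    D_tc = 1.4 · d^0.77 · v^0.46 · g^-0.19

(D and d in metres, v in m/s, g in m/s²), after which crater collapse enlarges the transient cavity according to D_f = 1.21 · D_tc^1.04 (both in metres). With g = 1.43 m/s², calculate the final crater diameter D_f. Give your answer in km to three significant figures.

D_f ≈ 3.39 km

v = 23000 m/s.
d^0.77 = 35.3^0.77 = 15.55
v^0.46 = 23000^0.46 = 101.5
g^-0.19 = 1.43^-0.19 = 0.9343
D_tc = 1.4 × 15.55 × 101.5 × 0.9343 = 2064 m
D_f = 1.21 × (2064)^1.04 = 3389 m
     = 3.389 km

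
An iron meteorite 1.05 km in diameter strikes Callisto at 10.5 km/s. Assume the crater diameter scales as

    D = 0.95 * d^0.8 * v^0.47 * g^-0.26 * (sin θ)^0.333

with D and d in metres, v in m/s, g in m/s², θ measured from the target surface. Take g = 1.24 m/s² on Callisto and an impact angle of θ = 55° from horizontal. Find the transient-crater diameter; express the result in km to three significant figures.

D ≈ 17.0 km

In SI units: d = 1050 m, v = 10500 m/s.
d^0.8 = 1050^0.8 = 261.2
v^0.47 = 10500^0.47 = 77.62
g^-0.26 = 1.24^-0.26 = 0.9456
(sin 55°)^0.333 = 0.8192^0.333 = 0.9357
D = 0.95 × 261.2 × 77.62 × 0.9456 × 0.9357 = 17042 m
   = 17.04 km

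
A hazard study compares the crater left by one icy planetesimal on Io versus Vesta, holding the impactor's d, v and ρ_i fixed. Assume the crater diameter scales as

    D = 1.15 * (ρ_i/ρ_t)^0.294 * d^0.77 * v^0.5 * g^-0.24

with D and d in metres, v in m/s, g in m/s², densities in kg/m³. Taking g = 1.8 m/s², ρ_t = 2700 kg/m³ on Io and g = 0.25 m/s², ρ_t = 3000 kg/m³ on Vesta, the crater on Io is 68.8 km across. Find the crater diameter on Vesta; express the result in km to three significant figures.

D ≈ 107 km

The impactor-only factors (d, v, ρ_i) cancel in the ratio, leaving D_Vesta/D_Io = (g_Vesta/g_Io)^-0.24 · (ρ_t,Io/ρ_t,Vesta)^0.294.
(0.25/1.8)^-0.24 = 0.1389^-0.24 = 1.606
(2700/3000)^0.294 = 0.9000^0.294 = 0.9695
Ratio = 1.606 × 0.9695 = 1.557
D_Vesta = 1.557 × 68.8 km = 107 km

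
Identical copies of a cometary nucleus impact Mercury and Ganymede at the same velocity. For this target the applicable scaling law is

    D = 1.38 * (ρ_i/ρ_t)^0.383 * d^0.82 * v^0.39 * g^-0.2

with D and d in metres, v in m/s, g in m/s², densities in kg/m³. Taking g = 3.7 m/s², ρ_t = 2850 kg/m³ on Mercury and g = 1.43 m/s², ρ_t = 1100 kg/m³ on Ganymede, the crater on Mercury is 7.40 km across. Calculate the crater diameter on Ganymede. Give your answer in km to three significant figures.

D ≈ 12.9 km

The impactor-only factors (d, v, ρ_i) cancel in the ratio, leaving D_Ganymede/D_Mercury = (g_Ganymede/g_Mercury)^-0.2 · (ρ_t,Mercury/ρ_t,Ganymede)^0.383.
(1.43/3.7)^-0.2 = 0.3865^-0.2 = 1.209
(2850/1100)^0.383 = 2.591^0.383 = 1.440
Ratio = 1.209 × 1.440 = 1.741
D_Ganymede = 1.741 × 7.40 km = 12.9 km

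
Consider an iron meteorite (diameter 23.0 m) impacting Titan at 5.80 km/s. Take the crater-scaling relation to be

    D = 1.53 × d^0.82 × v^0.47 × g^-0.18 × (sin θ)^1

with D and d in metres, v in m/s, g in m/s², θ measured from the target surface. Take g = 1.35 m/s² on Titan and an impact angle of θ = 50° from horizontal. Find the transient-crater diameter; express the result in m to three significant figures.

D ≈ 853 m

In SI units: v = 5800 m/s.
d^0.82 = 23^0.82 = 13.08
v^0.47 = 5800^0.47 = 58.72
g^-0.18 = 1.35^-0.18 = 0.9474
(sin 50°)^1 = 0.7660^1 = 0.7660
D = 1.53 × 13.08 × 58.72 × 0.9474 × 0.7660 = 852.8 m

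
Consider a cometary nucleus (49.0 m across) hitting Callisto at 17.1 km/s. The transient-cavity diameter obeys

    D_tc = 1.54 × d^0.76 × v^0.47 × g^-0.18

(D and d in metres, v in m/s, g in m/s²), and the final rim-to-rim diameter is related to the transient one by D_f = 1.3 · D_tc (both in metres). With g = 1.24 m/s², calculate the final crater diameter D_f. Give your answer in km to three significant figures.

v = 17100 m/s.
d^0.76 = 49^0.76 = 19.26
v^0.47 = 17100^0.47 = 97.61
g^-0.18 = 1.24^-0.18 = 0.9620
D_tc = 1.54 × 19.26 × 97.61 × 0.9620 = 2785 m
D_f = 1.3 × 2785 = 3620 m
     = 3.620 km

D_f ≈ 3.62 km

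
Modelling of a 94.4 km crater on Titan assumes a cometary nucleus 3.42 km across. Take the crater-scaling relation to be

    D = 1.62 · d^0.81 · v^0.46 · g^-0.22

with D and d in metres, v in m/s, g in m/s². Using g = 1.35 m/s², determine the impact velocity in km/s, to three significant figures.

Rearranging for v: v = [D / (1.62 · 3420^0.81 · 1.35^-0.22)]^(1/0.46).
D = 94400 m.
3420^0.81 = 728.7
1.35^-0.22 = 0.9361
Denominator = 1.62 × 728.7 × 0.9361 = 1105
D / 1105 = 94400 / 1105 = 85.43
v = 85.43^(1/0.46) = 85.43^2.1739 = 15817 m/s

v ≈ 15.8 km/s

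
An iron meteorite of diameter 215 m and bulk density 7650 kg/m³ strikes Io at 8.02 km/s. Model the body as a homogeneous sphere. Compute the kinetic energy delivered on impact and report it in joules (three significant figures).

E ≈ 1.28 × 10^18 J

v = 8020 m/s.
Mass m = (π/6) ρ d³ = (π/6) × 7650 × (215)³ = 3.981 × 10^10 kg
E = ½ m v² = 0.5 × 3.981 × 10^10 × (8020)² = 1.280 × 10^18 J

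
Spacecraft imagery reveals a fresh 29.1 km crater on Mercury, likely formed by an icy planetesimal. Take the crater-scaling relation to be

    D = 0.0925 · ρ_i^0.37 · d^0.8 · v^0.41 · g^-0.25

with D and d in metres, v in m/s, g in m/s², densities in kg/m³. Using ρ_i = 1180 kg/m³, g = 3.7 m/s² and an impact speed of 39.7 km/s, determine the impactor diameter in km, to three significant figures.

d ≈ 1.87 km

Rearranging for d: d = [D / (0.0925 · 1180^0.37 · 39700^0.41 · 3.7^-0.25)]^(1/0.8).
D = 29100 m.
1180^0.37 = 13.70
39700^0.41 = 76.83
3.7^-0.25 = 0.7210
Denominator = 0.0925 × 13.70 × 76.83 × 0.7210 = 70.20
D / 70.20 = 29100 / 70.20 = 414.5
d = 414.5^(1/0.8) = 414.5^1.25 = 1870 m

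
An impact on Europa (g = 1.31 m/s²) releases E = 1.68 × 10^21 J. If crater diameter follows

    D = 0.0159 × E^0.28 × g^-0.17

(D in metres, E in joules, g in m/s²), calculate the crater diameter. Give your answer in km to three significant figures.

E^0.28 = (1.68 × 10^21)^0.28 = 8.772 × 10^5
g^-0.17 = 1.31^-0.17 = 0.9551
D = 0.0159 × 8.772 × 10^5 × 0.9551 = 13321 m
   = 13.32 km

D ≈ 13.3 km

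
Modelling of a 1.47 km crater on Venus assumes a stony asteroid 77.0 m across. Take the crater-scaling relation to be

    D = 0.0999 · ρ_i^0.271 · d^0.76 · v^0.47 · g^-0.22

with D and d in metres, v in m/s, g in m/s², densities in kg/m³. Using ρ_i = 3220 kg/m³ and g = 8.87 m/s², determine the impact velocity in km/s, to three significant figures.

v ≈ 17.3 km/s

Rearranging for v: v = [D / (0.0999 · 3220^0.271 · 77^0.76 · 8.87^-0.22)]^(1/0.47).
D = 1470 m.
3220^0.271 = 8.925
77^0.76 = 27.15
8.87^-0.22 = 0.6187
Denominator = 0.0999 × 8.925 × 27.15 × 0.6187 = 14.98
D / 14.98 = 1470 / 14.98 = 98.13
v = 98.13^(1/0.47) = 98.13^2.1277 = 17296 m/s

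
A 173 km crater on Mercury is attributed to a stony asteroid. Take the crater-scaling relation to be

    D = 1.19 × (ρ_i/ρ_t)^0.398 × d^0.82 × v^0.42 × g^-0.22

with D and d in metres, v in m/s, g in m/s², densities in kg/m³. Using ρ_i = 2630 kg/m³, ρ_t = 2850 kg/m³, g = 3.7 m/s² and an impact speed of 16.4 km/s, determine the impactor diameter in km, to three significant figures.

d ≈ 20.2 km

Rearranging for d: d = [D / (1.19 · (2630/2850)^0.398 · 16400^0.42 · 3.7^-0.22)]^(1/0.82).
D = 173000 m.
(2630/2850)^0.398 = 0.9685
16400^0.42 = 58.92
3.7^-0.22 = 0.7499
Denominator = 1.19 × 0.9685 × 58.92 × 0.7499 = 50.92
D / 50.92 = 173000 / 50.92 = 3397
d = 3397^(1/0.82) = 3397^1.2195 = 20238 m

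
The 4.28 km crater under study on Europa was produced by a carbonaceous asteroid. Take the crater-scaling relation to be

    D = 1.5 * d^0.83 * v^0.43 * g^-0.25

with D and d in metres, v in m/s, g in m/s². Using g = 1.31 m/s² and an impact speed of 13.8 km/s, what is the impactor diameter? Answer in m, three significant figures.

d ≈ 113 m

Rearranging for d: d = [D / (1.5 · 13800^0.43 · 1.31^-0.25)]^(1/0.83).
D = 4280 m.
13800^0.43 = 60.28
1.31^-0.25 = 0.9347
Denominator = 1.5 × 60.28 × 0.9347 = 84.52
D / 84.52 = 4280 / 84.52 = 50.64
d = 50.64^(1/0.83) = 50.64^1.2048 = 113.1 m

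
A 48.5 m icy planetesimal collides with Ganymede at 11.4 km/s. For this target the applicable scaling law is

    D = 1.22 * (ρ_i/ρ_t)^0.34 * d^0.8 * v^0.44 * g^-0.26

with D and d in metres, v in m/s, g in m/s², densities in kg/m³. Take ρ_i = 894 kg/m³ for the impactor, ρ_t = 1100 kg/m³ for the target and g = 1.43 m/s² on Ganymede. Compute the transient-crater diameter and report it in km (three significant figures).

D ≈ 1.41 km

In SI units: v = 11400 m/s.
(ρ_i/ρ_t)^0.34 = (894/1100)^0.34 = 0.9319
d^0.8 = 48.5^0.8 = 22.31
v^0.44 = 11400^0.44 = 60.96
g^-0.26 = 1.43^-0.26 = 0.9112
D = 1.22 × 0.9319 × 22.31 × 60.96 × 0.9112 = 1409 m
   = 1.409 km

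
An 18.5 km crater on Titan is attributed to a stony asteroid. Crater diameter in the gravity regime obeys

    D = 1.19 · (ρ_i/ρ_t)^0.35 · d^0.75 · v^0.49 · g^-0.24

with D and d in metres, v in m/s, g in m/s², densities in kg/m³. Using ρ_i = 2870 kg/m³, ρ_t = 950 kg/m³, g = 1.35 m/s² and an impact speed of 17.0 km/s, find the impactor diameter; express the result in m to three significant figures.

d ≈ 439 m

Rearranging for d: d = [D / (1.19 · (2870/950)^0.35 · 17000^0.49 · 1.35^-0.24)]^(1/0.75).
D = 18500 m.
(2870/950)^0.35 = 1.473
17000^0.49 = 118.3
1.35^-0.24 = 0.9305
Denominator = 1.19 × 1.473 × 118.3 × 0.9305 = 193.0
D / 193.0 = 18500 / 193.0 = 95.85
d = 95.85^(1/0.75) = 95.85^1.3333 = 438.6 m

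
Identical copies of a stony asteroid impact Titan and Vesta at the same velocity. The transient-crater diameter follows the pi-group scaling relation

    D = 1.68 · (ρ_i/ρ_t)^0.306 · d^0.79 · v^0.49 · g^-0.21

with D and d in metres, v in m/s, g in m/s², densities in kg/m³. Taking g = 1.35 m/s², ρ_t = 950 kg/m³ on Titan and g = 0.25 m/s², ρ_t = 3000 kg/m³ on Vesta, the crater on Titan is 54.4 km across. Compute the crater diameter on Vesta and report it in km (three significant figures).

D ≈ 54.5 km

The impactor-only factors (d, v, ρ_i) cancel in the ratio, leaving D_Vesta/D_Titan = (g_Vesta/g_Titan)^-0.21 · (ρ_t,Titan/ρ_t,Vesta)^0.306.
(0.25/1.35)^-0.21 = 0.1852^-0.21 = 1.425
(950/3000)^0.306 = 0.3167^0.306 = 0.7034
Ratio = 1.425 × 0.7034 = 1.002
D_Vesta = 1.002 × 54.4 km = 54.5 km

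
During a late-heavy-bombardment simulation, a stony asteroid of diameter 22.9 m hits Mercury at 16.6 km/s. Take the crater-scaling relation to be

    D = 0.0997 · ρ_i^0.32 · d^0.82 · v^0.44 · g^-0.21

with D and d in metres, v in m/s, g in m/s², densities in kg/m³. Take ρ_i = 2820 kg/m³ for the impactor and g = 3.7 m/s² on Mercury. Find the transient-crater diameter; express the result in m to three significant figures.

In SI units: v = 16600 m/s.
ρ_i^0.32 = 2820^0.32 = 12.71
d^0.82 = 22.9^0.82 = 13.03
v^0.44 = 16600^0.44 = 71.92
g^-0.21 = 3.7^-0.21 = 0.7598
D = 0.0997 × 12.71 × 13.03 × 71.92 × 0.7598 = 902.3 m

D ≈ 902 m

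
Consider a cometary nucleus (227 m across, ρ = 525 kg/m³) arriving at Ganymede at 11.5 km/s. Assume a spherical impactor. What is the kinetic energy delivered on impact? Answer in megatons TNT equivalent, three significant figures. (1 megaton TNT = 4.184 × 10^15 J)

E ≈ 50.8 Mt TNT

v = 11500 m/s.
Mass m = (π/6) ρ d³ = (π/6) × 525 × (227)³ = 3.215 × 10^9 kg
E = ½ m v² = 0.5 × 3.215 × 10^9 × (11500)² = 2.126 × 10^17 J
   = 2.126 × 10^17 / 4.184×10^15 = 50.81 Mt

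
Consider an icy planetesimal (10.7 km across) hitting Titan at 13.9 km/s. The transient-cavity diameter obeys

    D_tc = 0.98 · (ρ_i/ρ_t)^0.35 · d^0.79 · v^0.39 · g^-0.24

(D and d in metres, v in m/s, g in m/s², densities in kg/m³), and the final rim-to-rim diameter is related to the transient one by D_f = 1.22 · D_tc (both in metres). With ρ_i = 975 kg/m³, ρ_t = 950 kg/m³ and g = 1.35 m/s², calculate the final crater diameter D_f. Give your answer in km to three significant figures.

D_f ≈ 70.7 km

In SI: d = 10700 m, v = 13900 m/s.
(ρ_i/ρ_t)^0.35 = (975/950)^0.35 = 1.009
d^0.79 = 10700^0.79 = 1525
v^0.39 = 13900^0.39 = 41.28
g^-0.24 = 1.35^-0.24 = 0.9305
D_tc = 0.98 × 1.009 × 1525 × 41.28 × 0.9305 = 57920 m
D_f = 1.22 × 57920 = 70662 m
     = 70.66 km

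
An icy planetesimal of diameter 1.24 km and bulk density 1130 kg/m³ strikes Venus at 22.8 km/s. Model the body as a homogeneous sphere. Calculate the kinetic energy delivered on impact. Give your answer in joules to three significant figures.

E ≈ 2.93 × 10^20 J

d = 1240 m; v = 22800 m/s.
Mass m = (π/6) ρ d³ = (π/6) × 1130 × (1240)³ = 1.128 × 10^12 kg
E = ½ m v² = 0.5 × 1.128 × 10^12 × (22800)² = 2.932 × 10^20 J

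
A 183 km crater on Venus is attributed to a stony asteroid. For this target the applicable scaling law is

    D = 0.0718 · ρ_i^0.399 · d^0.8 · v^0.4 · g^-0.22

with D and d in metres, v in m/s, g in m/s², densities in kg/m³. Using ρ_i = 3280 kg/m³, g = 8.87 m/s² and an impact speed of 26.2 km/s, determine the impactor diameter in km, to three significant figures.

d ≈ 20.2 km

Rearranging for d: d = [D / (0.0718 · 3280^0.399 · 26200^0.4 · 8.87^-0.22)]^(1/0.8).
D = 183000 m.
3280^0.399 = 25.28
26200^0.4 = 58.52
8.87^-0.22 = 0.6187
Denominator = 0.0718 × 25.28 × 58.52 × 0.6187 = 65.72
D / 65.72 = 183000 / 65.72 = 2785
d = 2785^(1/0.8) = 2785^1.25 = 20232 m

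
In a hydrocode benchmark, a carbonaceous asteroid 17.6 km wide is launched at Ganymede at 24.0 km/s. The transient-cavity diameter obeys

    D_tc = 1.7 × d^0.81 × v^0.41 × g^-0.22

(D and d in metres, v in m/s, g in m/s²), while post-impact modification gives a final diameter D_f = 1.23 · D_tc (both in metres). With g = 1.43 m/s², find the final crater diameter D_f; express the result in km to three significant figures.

In SI: d = 17600 m, v = 24000 m/s.
d^0.81 = 17600^0.81 = 2747
v^0.41 = 24000^0.41 = 62.50
g^-0.22 = 1.43^-0.22 = 0.9243
D_tc = 1.7 × 2747 × 62.50 × 0.9243 = 2.698 × 10^5 m
D_f = 1.23 × 2.698 × 10^5 = 3.319 × 10^5 m
     = 331.9 km

D_f ≈ 332 km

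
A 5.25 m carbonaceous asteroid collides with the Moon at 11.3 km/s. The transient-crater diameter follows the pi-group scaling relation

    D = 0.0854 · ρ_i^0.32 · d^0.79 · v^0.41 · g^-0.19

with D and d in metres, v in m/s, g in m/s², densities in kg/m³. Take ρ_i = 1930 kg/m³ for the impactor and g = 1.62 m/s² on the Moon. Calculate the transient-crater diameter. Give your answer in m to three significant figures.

D ≈ 149 m

In SI units: v = 11300 m/s.
ρ_i^0.32 = 1930^0.32 = 11.26
d^0.79 = 5.25^0.79 = 3.706
v^0.41 = 11300^0.41 = 45.89
g^-0.19 = 1.62^-0.19 = 0.9124
D = 0.0854 × 11.26 × 3.706 × 45.89 × 0.9124 = 149.2 m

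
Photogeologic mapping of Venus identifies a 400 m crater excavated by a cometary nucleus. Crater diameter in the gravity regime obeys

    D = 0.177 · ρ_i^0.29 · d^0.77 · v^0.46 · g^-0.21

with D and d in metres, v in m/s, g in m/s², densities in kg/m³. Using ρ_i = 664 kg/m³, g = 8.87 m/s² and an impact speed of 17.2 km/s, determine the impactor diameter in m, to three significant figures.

Rearranging for d: d = [D / (0.177 · 664^0.29 · 17200^0.46 · 8.87^-0.21)]^(1/0.77).
664^0.29 = 6.583
17200^0.46 = 88.79
8.87^-0.21 = 0.6323
Denominator = 0.177 × 6.583 × 88.79 × 0.6323 = 65.42
D / 65.42 = 400 / 65.42 = 6.114
d = 6.114^(1/0.77) = 6.114^1.2987 = 10.50 m

d ≈ 10.5 m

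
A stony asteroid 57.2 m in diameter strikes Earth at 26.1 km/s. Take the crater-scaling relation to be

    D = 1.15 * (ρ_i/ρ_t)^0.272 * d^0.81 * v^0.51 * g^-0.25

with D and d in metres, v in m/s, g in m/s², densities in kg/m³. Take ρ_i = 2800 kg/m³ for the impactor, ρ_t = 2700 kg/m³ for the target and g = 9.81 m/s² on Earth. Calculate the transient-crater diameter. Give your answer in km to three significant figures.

D ≈ 3.11 km

In SI units: v = 26100 m/s.
(ρ_i/ρ_t)^0.272 = (2800/2700)^0.272 = 1.010
d^0.81 = 57.2^0.81 = 26.51
v^0.51 = 26100^0.51 = 178.8
g^-0.25 = 9.81^-0.25 = 0.5650
D = 1.15 × 1.010 × 26.51 × 178.8 × 0.5650 = 3111 m
   = 3.111 km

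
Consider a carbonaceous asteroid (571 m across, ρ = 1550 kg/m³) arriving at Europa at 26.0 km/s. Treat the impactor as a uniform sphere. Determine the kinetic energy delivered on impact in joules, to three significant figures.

E ≈ 5.11 × 10^19 J

v = 26000 m/s.
Mass m = (π/6) ρ d³ = (π/6) × 1550 × (571)³ = 1.511 × 10^11 kg
E = ½ m v² = 0.5 × 1.511 × 10^11 × (26000)² = 5.107 × 10^19 J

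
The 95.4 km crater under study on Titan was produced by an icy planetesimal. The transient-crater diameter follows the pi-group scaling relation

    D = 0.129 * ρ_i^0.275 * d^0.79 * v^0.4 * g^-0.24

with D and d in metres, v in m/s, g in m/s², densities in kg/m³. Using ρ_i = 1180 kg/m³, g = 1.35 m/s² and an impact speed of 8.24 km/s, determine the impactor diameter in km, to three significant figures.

d ≈ 26.1 km

Rearranging for d: d = [D / (0.129 · 1180^0.275 · 8240^0.4 · 1.35^-0.24)]^(1/0.79).
D = 95400 m.
1180^0.275 = 6.995
8240^0.4 = 36.84
1.35^-0.24 = 0.9305
Denominator = 0.129 × 6.995 × 36.84 × 0.9305 = 30.93
D / 30.93 = 95400 / 30.93 = 3084
d = 3084^(1/0.79) = 3084^1.2658 = 26093 m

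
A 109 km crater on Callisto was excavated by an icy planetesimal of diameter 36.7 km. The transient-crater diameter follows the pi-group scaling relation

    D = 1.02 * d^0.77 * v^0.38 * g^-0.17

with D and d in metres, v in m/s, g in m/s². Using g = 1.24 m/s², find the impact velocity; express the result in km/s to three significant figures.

v ≈ 10.6 km/s

Rearranging for v: v = [D / (1.02 · 36700^0.77 · 1.24^-0.17)]^(1/0.38).
D = 109000 m.
36700^0.77 = 3272
1.24^-0.17 = 0.9641
Denominator = 1.02 × 3272 × 0.9641 = 3218
D / 3218 = 109000 / 3218 = 33.87
v = 33.87^(1/0.38) = 33.87^2.6316 = 10614 m/s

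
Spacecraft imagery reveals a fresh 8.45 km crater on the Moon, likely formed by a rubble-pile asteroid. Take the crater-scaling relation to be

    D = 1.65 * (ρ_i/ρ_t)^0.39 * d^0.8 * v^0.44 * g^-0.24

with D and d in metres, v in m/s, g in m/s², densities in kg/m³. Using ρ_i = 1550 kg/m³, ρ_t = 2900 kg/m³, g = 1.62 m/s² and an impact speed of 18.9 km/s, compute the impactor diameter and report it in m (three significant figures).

d ≈ 302 m

Rearranging for d: d = [D / (1.65 · (1550/2900)^0.39 · 18900^0.44 · 1.62^-0.24)]^(1/0.8).
D = 8450 m.
(1550/2900)^0.39 = 0.7832
18900^0.44 = 76.15
1.62^-0.24 = 0.8907
Denominator = 1.65 × 0.7832 × 76.15 × 0.8907 = 87.65
D / 87.65 = 8450 / 87.65 = 96.41
d = 96.41^(1/0.8) = 96.41^1.25 = 302.1 m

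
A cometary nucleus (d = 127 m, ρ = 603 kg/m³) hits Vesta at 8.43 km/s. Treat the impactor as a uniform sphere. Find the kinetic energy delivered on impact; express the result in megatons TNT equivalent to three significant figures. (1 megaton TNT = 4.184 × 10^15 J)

v = 8430 m/s.
Mass m = (π/6) ρ d³ = (π/6) × 603 × (127)³ = 6.467 × 10^8 kg
E = ½ m v² = 0.5 × 6.467 × 10^8 × (8430)² = 2.298 × 10^16 J
   = 2.298 × 10^16 / 4.184×10^15 = 5.492 Mt

E ≈ 5.49 Mt TNT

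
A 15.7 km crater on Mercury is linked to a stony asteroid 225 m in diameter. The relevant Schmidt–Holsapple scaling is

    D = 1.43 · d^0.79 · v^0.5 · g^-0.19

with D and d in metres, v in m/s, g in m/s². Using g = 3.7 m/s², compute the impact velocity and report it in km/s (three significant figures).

Rearranging for v: v = [D / (1.43 · 225^0.79 · 3.7^-0.19)]^(1/0.5).
D = 15700 m.
225^0.79 = 72.15
3.7^-0.19 = 0.7799
Denominator = 1.43 × 72.15 × 0.7799 = 80.47
D / 80.47 = 15700 / 80.47 = 195.1
v = 195.1^(1/0.5) = 195.1^2 = 38064 m/s

v ≈ 38.1 km/s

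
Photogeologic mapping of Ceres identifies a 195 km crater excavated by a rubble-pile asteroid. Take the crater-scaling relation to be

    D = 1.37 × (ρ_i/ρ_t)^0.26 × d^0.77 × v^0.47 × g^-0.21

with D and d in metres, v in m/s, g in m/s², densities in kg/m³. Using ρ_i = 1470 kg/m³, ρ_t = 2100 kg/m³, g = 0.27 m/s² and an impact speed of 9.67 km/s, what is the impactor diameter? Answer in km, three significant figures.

d ≈ 14.4 km

Rearranging for d: d = [D / (1.37 · (1470/2100)^0.26 · 9670^0.47 · 0.27^-0.21)]^(1/0.77).
D = 195000 m.
(1470/2100)^0.26 = 0.9114
9670^0.47 = 74.67
0.27^-0.21 = 1.316
Denominator = 1.37 × 0.9114 × 74.67 × 1.316 = 122.7
D / 122.7 = 195000 / 122.7 = 1589
d = 1589^(1/0.77) = 1589^1.2987 = 14365 m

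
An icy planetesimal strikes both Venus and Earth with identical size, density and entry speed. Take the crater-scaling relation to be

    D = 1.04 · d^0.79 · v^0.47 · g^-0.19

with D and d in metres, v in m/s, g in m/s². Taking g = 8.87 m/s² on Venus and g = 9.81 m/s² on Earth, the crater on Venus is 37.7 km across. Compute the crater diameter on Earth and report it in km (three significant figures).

All impactor-dependent factors cancel in the ratio, leaving D_Earth/D_Venus = (g_Earth/g_Venus)^-0.19.
(9.81/8.87)^-0.19 = 1.106^-0.19 = 0.9810
D_Earth = 0.9810 × 37.7 km = 37.0 km

D ≈ 37.0 km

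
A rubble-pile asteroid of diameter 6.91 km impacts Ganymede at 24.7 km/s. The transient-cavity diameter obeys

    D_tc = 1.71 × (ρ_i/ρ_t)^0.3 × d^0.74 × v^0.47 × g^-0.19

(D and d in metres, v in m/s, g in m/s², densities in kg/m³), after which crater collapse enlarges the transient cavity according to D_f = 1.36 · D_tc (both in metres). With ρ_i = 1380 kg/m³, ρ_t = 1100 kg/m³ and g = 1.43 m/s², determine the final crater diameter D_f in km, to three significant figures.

D_f ≈ 187 km

In SI: d = 6910 m, v = 24700 m/s.
(ρ_i/ρ_t)^0.3 = (1380/1100)^0.3 = 1.070
d^0.74 = 6910^0.74 = 693.8
v^0.47 = 24700^0.47 = 116.0
g^-0.19 = 1.43^-0.19 = 0.9343
D_tc = 1.71 × 1.070 × 693.8 × 116.0 × 0.9343 = 1.376 × 10^5 m
D_f = 1.36 × 1.376 × 10^5 = 1.871 × 10^5 m
     = 187.1 km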